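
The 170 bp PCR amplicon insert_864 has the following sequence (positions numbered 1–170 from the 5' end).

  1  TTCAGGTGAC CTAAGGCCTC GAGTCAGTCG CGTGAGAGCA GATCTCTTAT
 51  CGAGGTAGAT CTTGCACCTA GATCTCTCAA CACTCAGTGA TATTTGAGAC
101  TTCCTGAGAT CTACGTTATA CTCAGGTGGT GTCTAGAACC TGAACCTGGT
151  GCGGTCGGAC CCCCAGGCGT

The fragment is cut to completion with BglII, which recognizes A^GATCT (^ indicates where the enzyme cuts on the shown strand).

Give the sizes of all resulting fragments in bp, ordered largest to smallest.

BglII sites (AGATCT) start at positions 40, 57, 70, 107.
BglII cuts after the first base of each site, so after positions 40, 57, 70, 107.
Linear molecule, 4 cuts → 5 fragments:
  1–40 → 40 bp
  41–57 → 17 bp
  58–70 → 13 bp
  71–107 → 37 bp
  108–170 → 63 bp
Sorted largest to smallest: 63, 40, 37, 17, 13 bp.

63, 40, 37, 17, 13 bp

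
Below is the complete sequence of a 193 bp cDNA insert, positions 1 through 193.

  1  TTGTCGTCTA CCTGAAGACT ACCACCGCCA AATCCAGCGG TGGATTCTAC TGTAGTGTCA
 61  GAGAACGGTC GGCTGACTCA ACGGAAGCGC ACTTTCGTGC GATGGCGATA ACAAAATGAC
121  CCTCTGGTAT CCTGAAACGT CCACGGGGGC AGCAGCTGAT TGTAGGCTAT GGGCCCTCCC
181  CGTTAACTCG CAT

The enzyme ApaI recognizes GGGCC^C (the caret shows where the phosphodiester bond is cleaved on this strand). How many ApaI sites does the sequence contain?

GGGCCC occurs starting at position 171.
ApaI cuts at 1 site.

1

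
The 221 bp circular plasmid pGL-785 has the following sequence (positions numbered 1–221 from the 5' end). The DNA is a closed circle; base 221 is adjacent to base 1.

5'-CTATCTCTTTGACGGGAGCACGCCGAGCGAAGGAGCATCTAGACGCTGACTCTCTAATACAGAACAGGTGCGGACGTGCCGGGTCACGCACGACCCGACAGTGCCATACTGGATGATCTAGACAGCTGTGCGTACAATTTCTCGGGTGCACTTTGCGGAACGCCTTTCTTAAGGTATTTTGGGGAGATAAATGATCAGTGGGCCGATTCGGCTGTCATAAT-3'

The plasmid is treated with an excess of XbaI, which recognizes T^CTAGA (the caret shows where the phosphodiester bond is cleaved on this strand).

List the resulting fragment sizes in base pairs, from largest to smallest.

142, 79 bp

XbaI sites (TCTAGA) start at positions 38, 117.
XbaI cuts after the first base of each site, so after positions 38, 117.
Circular molecule, 2 cuts → 2 fragments:
  39–117 → 79 bp
  118–221 then 1–38 → 104 + 38 = 142 bp
Sorted largest to smallest: 142, 79 bp.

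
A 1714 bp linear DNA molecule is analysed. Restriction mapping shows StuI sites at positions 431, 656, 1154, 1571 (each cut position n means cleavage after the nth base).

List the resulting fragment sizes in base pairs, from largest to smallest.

498, 431, 417, 225, 143 bp

Linear molecule, 4 cuts → 5 fragments:
  431 − 0 = 431 bp
  656 − 431 = 225 bp
  1154 − 656 = 498 bp
  1571 − 1154 = 417 bp
  1714 − 1571 = 143 bp
Sorted largest to smallest: 498, 431, 417, 225, 143 bp.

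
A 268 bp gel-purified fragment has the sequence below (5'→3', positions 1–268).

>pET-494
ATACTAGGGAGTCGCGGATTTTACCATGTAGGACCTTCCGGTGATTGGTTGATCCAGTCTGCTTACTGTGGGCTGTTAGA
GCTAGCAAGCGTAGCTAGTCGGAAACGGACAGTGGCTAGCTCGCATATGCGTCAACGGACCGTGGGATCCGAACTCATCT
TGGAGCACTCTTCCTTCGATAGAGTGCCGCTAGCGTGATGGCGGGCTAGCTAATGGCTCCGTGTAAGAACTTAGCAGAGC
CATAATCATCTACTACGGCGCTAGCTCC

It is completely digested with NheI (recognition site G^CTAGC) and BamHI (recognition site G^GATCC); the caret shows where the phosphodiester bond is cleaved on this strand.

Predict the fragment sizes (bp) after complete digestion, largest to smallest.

NheI sites (GCTAGC) start at positions 81, 115, 189, 205, 260.
NheI cuts after the first base of each site, so after positions 81, 115, 189, 205, 260.
The BamHI site (GGATCC) starts at position 145.
BamHI cuts after the first base of each site, so after position 145.
Combined cut positions: 81, 115, 145, 189, 205, 260.
Linear molecule, 6 cuts → 7 fragments:
  1–81 → 81 bp
  82–115 → 34 bp
  116–145 → 30 bp
  146–189 → 44 bp
  190–205 → 16 bp
  206–260 → 55 bp
  261–268 → 8 bp
Sorted largest to smallest: 81, 55, 44, 34, 30, 16, 8 bp.

81, 55, 44, 34, 30, 16, 8 bp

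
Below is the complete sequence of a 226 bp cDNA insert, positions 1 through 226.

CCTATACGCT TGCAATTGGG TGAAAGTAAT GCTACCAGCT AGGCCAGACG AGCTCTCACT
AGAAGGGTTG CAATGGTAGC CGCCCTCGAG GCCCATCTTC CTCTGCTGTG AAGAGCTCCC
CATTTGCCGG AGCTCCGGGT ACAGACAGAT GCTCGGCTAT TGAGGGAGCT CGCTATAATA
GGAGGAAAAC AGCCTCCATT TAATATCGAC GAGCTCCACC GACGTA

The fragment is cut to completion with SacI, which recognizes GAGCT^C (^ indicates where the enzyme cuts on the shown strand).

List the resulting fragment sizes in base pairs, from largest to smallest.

63, 54, 45, 36, 17, 11 bp

SacI sites (GAGCTC) start at positions 50, 113, 130, 166, 211.
SacI cuts after base 5 of each site (before the last base), so after positions 54, 117, 134, 170, 215.
Linear molecule, 5 cuts → 6 fragments:
  1–54 → 54 bp
  55–117 → 63 bp
  118–134 → 17 bp
  135–170 → 36 bp
  171–215 → 45 bp
  216–226 → 11 bp
Sorted largest to smallest: 63, 54, 45, 36, 17, 11 bp.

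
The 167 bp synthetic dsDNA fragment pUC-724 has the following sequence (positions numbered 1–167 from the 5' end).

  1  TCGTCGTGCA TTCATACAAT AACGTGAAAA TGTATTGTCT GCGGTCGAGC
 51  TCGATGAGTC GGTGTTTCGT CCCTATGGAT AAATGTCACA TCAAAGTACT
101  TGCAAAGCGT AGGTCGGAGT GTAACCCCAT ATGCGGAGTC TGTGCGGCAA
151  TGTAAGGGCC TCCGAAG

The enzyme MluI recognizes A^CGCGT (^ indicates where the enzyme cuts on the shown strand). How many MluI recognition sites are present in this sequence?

0

No occurrence of ACGCGT is present in the sequence.
MluI does not cut: 0 sites.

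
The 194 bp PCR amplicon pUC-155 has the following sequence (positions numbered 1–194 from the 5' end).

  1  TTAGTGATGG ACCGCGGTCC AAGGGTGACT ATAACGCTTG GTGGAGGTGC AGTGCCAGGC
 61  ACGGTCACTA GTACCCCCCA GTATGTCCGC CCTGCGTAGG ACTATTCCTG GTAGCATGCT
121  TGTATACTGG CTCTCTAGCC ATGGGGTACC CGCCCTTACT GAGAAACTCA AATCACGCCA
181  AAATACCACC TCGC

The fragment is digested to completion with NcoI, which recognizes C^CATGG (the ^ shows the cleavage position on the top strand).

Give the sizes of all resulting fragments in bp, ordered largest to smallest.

139, 55 bp

The NcoI site (CCATGG) starts at position 139.
NcoI cuts after the first base of each site, so after position 139.
Linear molecule, 1 cut → 2 fragments:
  1–139 → 139 bp
  140–194 → 55 bp
Sorted largest to smallest: 139, 55 bp.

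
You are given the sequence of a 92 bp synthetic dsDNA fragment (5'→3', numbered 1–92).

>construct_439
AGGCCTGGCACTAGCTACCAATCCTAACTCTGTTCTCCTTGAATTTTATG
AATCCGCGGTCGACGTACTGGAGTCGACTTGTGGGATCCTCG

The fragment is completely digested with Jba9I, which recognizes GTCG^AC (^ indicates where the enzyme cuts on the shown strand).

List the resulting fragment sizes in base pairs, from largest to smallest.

Jba9I sites (GTCGAC) start at positions 59, 73.
Jba9I cuts after base 4 of each site, so after positions 62, 76.
Linear molecule, 2 cuts → 3 fragments:
  1–62 → 62 bp
  63–76 → 14 bp
  77–92 → 16 bp
Sorted largest to smallest: 62, 16, 14 bp.

62, 16, 14 bp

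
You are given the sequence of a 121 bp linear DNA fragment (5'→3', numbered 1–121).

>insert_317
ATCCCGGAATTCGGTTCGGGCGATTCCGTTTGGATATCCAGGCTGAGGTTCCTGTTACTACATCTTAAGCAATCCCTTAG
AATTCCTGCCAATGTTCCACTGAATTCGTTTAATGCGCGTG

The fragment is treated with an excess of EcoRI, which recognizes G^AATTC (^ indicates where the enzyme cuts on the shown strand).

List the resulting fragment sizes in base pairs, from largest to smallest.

73, 22, 19, 7 bp

EcoRI sites (GAATTC) start at positions 7, 80, 102.
EcoRI cuts after the first base of each site, so after positions 7, 80, 102.
Linear molecule, 3 cuts → 4 fragments:
  1–7 → 7 bp
  8–80 → 73 bp
  81–102 → 22 bp
  103–121 → 19 bp
Sorted largest to smallest: 73, 22, 19, 7 bp.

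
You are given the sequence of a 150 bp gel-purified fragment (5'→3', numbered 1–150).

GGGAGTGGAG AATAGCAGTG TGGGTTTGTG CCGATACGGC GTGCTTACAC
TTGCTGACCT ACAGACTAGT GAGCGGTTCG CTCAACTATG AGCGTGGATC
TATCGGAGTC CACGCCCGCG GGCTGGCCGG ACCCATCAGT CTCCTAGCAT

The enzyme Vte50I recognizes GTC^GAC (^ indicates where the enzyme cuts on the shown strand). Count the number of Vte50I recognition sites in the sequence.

No occurrence of GTCGAC is present in the sequence.
Vte50I does not cut: 0 sites.

0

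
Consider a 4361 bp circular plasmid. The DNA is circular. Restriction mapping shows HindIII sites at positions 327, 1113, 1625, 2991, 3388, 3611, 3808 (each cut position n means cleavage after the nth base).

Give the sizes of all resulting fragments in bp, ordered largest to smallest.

1366, 880, 786, 512, 397, 223, 197 bp

Circular molecule, 7 cuts → 7 fragments:
  1113 − 327 = 786 bp
  1625 − 1113 = 512 bp
  2991 − 1625 = 1366 bp
  3388 − 2991 = 397 bp
  3611 − 3388 = 223 bp
  3808 − 3611 = 197 bp
  wrap: 4361 − 3808 + 327 = 880 bp
Sorted largest to smallest: 1366, 880, 786, 512, 397, 223, 197 bp.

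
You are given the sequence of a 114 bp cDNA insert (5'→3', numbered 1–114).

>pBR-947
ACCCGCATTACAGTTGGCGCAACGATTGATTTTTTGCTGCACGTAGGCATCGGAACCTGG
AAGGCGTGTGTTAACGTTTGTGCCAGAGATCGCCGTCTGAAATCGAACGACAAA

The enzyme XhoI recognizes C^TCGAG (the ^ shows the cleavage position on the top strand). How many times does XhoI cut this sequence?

0

No occurrence of CTCGAG is present in the sequence.
XhoI does not cut: 0 sites.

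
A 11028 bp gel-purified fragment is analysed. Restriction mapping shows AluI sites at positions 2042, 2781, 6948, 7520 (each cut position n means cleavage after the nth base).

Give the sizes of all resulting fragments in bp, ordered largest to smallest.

4167, 3508, 2042, 739, 572 bp

Linear molecule, 4 cuts → 5 fragments:
  2042 − 0 = 2042 bp
  2781 − 2042 = 739 bp
  6948 − 2781 = 4167 bp
  7520 − 6948 = 572 bp
  11028 − 7520 = 3508 bp
Sorted largest to smallest: 4167, 3508, 2042, 739, 572 bp.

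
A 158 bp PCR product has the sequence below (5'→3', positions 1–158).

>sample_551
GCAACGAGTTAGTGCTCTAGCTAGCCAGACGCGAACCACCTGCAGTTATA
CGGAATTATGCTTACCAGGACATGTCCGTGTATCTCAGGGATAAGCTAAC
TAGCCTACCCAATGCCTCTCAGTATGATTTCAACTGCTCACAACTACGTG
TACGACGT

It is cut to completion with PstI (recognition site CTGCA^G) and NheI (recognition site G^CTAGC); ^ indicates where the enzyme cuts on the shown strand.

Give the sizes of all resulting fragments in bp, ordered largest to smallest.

114, 24, 20 bp

The PstI site (CTGCAG) starts at position 40.
PstI cuts after base 5 of each site (before the last base), so after position 44.
The NheI site (GCTAGC) starts at position 20.
NheI cuts after the first base of each site, so after position 20.
Combined cut positions: 20, 44.
Linear molecule, 2 cuts → 3 fragments:
  1–20 → 20 bp
  21–44 → 24 bp
  45–158 → 114 bp
Sorted largest to smallest: 114, 24, 20 bp.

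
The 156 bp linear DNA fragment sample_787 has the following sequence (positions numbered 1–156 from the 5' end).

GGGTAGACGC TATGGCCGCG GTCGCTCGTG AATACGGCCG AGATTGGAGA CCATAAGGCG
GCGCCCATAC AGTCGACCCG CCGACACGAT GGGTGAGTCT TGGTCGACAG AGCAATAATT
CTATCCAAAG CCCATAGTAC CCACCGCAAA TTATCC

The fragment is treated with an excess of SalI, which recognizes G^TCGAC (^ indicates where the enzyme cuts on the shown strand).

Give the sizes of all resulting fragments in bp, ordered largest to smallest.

72, 53, 31 bp

SalI sites (GTCGAC) start at positions 72, 103.
SalI cuts after the first base of each site, so after positions 72, 103.
Linear molecule, 2 cuts → 3 fragments:
  1–72 → 72 bp
  73–103 → 31 bp
  104–156 → 53 bp
Sorted largest to smallest: 72, 53, 31 bp.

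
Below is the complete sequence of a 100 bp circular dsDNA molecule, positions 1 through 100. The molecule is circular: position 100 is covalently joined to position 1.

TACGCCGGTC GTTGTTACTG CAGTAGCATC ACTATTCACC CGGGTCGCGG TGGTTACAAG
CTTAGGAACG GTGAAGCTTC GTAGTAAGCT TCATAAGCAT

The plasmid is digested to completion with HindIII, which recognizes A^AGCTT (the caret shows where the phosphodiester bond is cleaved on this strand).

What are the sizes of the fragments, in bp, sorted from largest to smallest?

HindIII sites (AAGCTT) start at positions 58, 74, 86.
HindIII cuts after the first base of each site, so after positions 58, 74, 86.
Circular molecule, 3 cuts → 3 fragments:
  59–74 → 16 bp
  75–86 → 12 bp
  87–100 then 1–58 → 14 + 58 = 72 bp
Sorted largest to smallest: 72, 16, 12 bp.

72, 16, 12 bp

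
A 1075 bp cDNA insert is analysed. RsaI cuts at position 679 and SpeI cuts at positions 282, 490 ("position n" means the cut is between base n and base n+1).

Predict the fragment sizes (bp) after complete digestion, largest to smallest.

Combined cut positions (sorted): 282, 490, 679.
Linear molecule, 3 cuts → 4 fragments:
  282 − 0 = 282 bp
  490 − 282 = 208 bp
  679 − 490 = 189 bp
  1075 − 679 = 396 bp
Sorted largest to smallest: 396, 282, 208, 189 bp.

396, 282, 208, 189 bp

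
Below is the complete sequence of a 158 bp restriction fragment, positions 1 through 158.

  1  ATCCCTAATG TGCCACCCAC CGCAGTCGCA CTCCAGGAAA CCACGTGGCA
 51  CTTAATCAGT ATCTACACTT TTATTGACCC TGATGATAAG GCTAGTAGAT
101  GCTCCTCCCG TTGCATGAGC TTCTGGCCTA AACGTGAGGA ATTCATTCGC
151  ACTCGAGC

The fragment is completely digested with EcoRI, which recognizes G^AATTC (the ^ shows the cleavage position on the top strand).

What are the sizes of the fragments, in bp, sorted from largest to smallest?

The EcoRI site (GAATTC) starts at position 139.
EcoRI cuts after the first base of each site, so after position 139.
Linear molecule, 1 cut → 2 fragments:
  1–139 → 139 bp
  140–158 → 19 bp
Sorted largest to smallest: 139, 19 bp.

139, 19 bp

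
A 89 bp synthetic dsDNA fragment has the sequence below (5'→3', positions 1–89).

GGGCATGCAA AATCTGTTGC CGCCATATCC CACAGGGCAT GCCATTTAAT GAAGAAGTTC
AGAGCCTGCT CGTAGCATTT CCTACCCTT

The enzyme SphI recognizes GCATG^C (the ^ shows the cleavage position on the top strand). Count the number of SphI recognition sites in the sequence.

2

GCATGC occurs starting at positions 3, 37.
SphI cuts at 2 sites.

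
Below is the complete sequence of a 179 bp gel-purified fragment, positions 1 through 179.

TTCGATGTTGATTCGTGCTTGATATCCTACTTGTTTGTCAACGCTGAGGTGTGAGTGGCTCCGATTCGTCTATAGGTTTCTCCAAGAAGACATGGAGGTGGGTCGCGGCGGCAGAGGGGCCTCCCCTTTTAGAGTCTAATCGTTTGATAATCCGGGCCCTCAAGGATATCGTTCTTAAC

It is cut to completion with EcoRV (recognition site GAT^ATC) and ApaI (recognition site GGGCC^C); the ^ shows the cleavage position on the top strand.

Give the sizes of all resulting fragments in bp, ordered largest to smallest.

135, 23, 12, 9 bp

EcoRV sites (GATATC) start at positions 21, 165.
EcoRV cuts after base 3 of each site, so after positions 23, 167.
The ApaI site (GGGCCC) starts at position 154.
ApaI cuts after base 5 of each site (before the last base), so after position 158.
Combined cut positions: 23, 158, 167.
Linear molecule, 3 cuts → 4 fragments:
  1–23 → 23 bp
  24–158 → 135 bp
  159–167 → 9 bp
  168–179 → 12 bp
Sorted largest to smallest: 135, 23, 12, 9 bp.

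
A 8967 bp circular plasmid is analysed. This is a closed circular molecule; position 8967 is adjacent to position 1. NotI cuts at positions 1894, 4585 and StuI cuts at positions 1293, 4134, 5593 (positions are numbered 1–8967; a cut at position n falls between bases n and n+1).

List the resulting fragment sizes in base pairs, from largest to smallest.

Combined cut positions (sorted): 1293, 1894, 4134, 4585, 5593.
Circular molecule, 5 cuts → 5 fragments:
  1894 − 1293 = 601 bp
  4134 − 1894 = 2240 bp
  4585 − 4134 = 451 bp
  5593 − 4585 = 1008 bp
  wrap: 8967 − 5593 + 1293 = 4667 bp
Sorted largest to smallest: 4667, 2240, 1008, 601, 451 bp.

4667, 2240, 1008, 601, 451 bp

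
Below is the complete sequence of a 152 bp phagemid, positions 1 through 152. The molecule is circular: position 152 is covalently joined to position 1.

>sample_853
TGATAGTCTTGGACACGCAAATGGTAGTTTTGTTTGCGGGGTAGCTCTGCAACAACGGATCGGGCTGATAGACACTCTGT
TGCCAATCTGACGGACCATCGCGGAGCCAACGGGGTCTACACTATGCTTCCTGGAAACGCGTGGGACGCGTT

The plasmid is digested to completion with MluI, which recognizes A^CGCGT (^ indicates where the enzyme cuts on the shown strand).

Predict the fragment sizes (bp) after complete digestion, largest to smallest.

143, 9 bp

MluI sites (ACGCGT) start at positions 137, 146.
MluI cuts after the first base of each site, so after positions 137, 146.
Circular molecule, 2 cuts → 2 fragments:
  138–146 → 9 bp
  147–152 then 1–137 → 6 + 137 = 143 bp
Sorted largest to smallest: 143, 9 bp.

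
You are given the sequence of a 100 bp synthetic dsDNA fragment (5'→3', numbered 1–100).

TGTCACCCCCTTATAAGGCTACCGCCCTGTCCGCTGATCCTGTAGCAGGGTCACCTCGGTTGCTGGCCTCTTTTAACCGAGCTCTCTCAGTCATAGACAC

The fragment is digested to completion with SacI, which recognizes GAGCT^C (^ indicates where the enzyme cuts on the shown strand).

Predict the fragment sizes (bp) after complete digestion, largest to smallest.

The SacI site (GAGCTC) starts at position 79.
SacI cuts after base 5 of each site (before the last base), so after position 83.
Linear molecule, 1 cut → 2 fragments:
  1–83 → 83 bp
  84–100 → 17 bp
Sorted largest to smallest: 83, 17 bp.

83, 17 bp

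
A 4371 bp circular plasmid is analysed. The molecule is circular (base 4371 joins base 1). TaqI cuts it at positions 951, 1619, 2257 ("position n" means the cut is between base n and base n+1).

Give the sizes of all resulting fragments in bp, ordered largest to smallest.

3065, 668, 638 bp

Circular molecule, 3 cuts → 3 fragments:
  1619 − 951 = 668 bp
  2257 − 1619 = 638 bp
  wrap: 4371 − 2257 + 951 = 3065 bp
Sorted largest to smallest: 3065, 668, 638 bp.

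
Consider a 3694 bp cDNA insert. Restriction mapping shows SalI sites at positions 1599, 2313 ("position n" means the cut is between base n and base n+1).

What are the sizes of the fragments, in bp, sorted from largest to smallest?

1599, 1381, 714 bp

Linear molecule, 2 cuts → 3 fragments:
  1599 − 0 = 1599 bp
  2313 − 1599 = 714 bp
  3694 − 2313 = 1381 bp
Sorted largest to smallest: 1599, 1381, 714 bp.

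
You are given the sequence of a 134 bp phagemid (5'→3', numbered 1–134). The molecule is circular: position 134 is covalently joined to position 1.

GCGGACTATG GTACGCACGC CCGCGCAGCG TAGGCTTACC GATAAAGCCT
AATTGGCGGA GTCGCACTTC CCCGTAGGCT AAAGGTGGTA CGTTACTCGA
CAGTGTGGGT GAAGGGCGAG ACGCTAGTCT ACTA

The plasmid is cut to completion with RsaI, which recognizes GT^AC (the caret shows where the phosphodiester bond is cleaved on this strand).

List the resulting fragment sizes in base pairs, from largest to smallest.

RsaI sites (GTAC) start at positions 11, 88.
RsaI cuts after base 2 of each site, so after positions 12, 89.
Circular molecule, 2 cuts → 2 fragments:
  13–89 → 77 bp
  90–134 then 1–12 → 45 + 12 = 57 bp
Sorted largest to smallest: 77, 57 bp.

77, 57 bp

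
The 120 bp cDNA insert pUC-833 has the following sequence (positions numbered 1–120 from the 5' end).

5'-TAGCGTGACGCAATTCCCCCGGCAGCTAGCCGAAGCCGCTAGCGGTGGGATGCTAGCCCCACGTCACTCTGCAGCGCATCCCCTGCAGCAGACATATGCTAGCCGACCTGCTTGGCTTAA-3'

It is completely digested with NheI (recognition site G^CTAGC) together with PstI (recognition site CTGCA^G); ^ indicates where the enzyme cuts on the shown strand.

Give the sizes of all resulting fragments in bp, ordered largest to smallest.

25, 22, 21, 14, 14, 13, 11 bp

NheI sites (GCTAGC) start at positions 25, 38, 52, 98.
NheI cuts after the first base of each site, so after positions 25, 38, 52, 98.
PstI sites (CTGCAG) start at positions 69, 83.
PstI cuts after base 5 of each site (before the last base), so after positions 73, 87.
Combined cut positions: 25, 38, 52, 73, 87, 98.
Linear molecule, 6 cuts → 7 fragments:
  1–25 → 25 bp
  26–38 → 13 bp
  39–52 → 14 bp
  53–73 → 21 bp
  74–87 → 14 bp
  88–98 → 11 bp
  99–120 → 22 bp
Sorted largest to smallest: 25, 22, 21, 14, 14, 13, 11 bp.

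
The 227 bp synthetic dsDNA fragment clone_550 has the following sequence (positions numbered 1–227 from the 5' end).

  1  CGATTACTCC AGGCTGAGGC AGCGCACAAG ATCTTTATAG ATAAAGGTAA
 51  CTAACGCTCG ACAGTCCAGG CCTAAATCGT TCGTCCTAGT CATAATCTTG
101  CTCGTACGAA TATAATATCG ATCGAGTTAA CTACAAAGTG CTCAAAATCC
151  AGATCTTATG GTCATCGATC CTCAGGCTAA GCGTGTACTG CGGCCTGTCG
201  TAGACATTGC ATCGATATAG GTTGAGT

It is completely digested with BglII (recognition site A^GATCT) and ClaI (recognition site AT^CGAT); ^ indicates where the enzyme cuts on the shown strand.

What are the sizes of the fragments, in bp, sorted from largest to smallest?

89, 47, 33, 29, 15, 14 bp

BglII sites (AGATCT) start at positions 29, 151.
BglII cuts after the first base of each site, so after positions 29, 151.
ClaI sites (ATCGAT) start at positions 117, 164, 211.
ClaI cuts after base 2 of each site, so after positions 118, 165, 212.
Combined cut positions: 29, 118, 151, 165, 212.
Linear molecule, 5 cuts → 6 fragments:
  1–29 → 29 bp
  30–118 → 89 bp
  119–151 → 33 bp
  152–165 → 14 bp
  166–212 → 47 bp
  213–227 → 15 bp
Sorted largest to smallest: 89, 47, 33, 29, 15, 14 bp.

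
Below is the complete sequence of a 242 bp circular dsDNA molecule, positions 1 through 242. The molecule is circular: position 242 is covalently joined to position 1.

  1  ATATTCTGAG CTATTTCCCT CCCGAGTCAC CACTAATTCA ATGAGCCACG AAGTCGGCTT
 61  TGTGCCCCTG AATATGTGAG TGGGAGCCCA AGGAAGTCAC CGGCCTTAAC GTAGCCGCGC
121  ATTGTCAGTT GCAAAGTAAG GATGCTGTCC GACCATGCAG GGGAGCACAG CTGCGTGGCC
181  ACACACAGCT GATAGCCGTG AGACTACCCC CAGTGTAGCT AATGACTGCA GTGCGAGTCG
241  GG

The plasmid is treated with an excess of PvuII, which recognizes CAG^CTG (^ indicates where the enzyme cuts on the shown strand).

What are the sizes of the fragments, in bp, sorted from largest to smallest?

224, 18 bp

PvuII sites (CAGCTG) start at positions 168, 186.
PvuII cuts after base 3 of each site, so after positions 170, 188.
Circular molecule, 2 cuts → 2 fragments:
  171–188 → 18 bp
  189–242 then 1–170 → 54 + 170 = 224 bp
Sorted largest to smallest: 224, 18 bp.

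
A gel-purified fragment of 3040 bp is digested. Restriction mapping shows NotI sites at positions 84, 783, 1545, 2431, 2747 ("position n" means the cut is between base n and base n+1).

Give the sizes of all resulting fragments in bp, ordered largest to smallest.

Linear molecule, 5 cuts → 6 fragments:
  84 − 0 = 84 bp
  783 − 84 = 699 bp
  1545 − 783 = 762 bp
  2431 − 1545 = 886 bp
  2747 − 2431 = 316 bp
  3040 − 2747 = 293 bp
Sorted largest to smallest: 886, 762, 699, 316, 293, 84 bp.

886, 762, 699, 316, 293, 84 bp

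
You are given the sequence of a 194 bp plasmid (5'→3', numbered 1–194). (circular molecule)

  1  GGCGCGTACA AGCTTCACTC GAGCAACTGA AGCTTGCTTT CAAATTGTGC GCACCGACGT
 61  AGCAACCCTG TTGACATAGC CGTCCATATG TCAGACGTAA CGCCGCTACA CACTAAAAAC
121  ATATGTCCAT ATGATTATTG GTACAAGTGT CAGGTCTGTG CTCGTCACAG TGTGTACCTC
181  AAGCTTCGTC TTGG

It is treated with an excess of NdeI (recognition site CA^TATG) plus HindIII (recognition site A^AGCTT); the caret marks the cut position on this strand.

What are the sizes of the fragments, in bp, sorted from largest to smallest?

NdeI sites (CATATG) start at positions 85, 120, 128.
NdeI cuts after base 2 of each site, so after positions 86, 121, 129.
HindIII sites (AAGCTT) start at positions 10, 30, 181.
HindIII cuts after the first base of each site, so after positions 10, 30, 181.
Combined cut positions: 10, 30, 86, 121, 129, 181.
Circular molecule, 6 cuts → 6 fragments:
  11–30 → 20 bp
  31–86 → 56 bp
  87–121 → 35 bp
  122–129 → 8 bp
  130–181 → 52 bp
  182–194 then 1–10 → 13 + 10 = 23 bp
Sorted largest to smallest: 56, 52, 35, 23, 20, 8 bp.

56, 52, 35, 23, 20, 8 bp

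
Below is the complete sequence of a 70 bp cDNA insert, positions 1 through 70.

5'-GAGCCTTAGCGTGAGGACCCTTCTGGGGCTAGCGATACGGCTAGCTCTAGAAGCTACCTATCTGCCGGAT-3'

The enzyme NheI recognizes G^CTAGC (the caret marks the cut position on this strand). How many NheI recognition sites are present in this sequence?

2

GCTAGC occurs starting at positions 28, 40.
NheI cuts at 2 sites.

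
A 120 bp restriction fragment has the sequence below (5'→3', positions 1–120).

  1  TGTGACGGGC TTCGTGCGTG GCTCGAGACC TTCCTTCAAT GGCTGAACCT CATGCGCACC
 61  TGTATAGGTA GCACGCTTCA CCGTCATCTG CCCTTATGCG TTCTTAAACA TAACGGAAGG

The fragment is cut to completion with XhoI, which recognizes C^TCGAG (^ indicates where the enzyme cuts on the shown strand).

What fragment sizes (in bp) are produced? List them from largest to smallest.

98, 22 bp

The XhoI site (CTCGAG) starts at position 22.
XhoI cuts after the first base of each site, so after position 22.
Linear molecule, 1 cut → 2 fragments:
  1–22 → 22 bp
  23–120 → 98 bp
Sorted largest to smallest: 98, 22 bp.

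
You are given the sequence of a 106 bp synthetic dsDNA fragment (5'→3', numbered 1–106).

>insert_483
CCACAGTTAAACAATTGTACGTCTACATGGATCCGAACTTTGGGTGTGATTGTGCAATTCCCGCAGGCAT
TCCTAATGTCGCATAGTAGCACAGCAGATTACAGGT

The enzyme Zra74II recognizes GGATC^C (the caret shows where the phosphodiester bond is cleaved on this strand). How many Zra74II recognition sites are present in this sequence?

1

GGATCC occurs starting at position 29.
Zra74II cuts at 1 site.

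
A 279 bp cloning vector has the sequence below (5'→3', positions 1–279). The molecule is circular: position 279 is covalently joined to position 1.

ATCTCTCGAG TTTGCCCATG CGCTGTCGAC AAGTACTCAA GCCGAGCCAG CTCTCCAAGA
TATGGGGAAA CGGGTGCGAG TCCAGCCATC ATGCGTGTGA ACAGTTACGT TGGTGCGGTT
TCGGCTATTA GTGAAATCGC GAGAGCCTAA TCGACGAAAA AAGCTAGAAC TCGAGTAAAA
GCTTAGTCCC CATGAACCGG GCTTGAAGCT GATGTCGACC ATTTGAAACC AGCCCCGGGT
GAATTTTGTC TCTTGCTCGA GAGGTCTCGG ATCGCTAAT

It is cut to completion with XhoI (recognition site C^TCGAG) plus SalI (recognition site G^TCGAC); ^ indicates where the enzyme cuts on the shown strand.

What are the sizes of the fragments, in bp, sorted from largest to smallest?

XhoI sites (CTCGAG) start at positions 5, 170, 256.
XhoI cuts after the first base of each site, so after positions 5, 170, 256.
SalI sites (GTCGAC) start at positions 25, 214.
SalI cuts after the first base of each site, so after positions 25, 214.
Combined cut positions: 5, 25, 170, 214, 256.
Circular molecule, 5 cuts → 5 fragments:
  6–25 → 20 bp
  26–170 → 145 bp
  171–214 → 44 bp
  215–256 → 42 bp
  257–279 then 1–5 → 23 + 5 = 28 bp
Sorted largest to smallest: 145, 44, 42, 28, 20 bp.

145, 44, 42, 28, 20 bp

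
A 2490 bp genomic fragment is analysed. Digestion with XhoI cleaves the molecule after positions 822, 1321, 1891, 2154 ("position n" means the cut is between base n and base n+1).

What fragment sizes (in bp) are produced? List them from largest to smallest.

Linear molecule, 4 cuts → 5 fragments:
  822 − 0 = 822 bp
  1321 − 822 = 499 bp
  1891 − 1321 = 570 bp
  2154 − 1891 = 263 bp
  2490 − 2154 = 336 bp
Sorted largest to smallest: 822, 570, 499, 336, 263 bp.

822, 570, 499, 336, 263 bp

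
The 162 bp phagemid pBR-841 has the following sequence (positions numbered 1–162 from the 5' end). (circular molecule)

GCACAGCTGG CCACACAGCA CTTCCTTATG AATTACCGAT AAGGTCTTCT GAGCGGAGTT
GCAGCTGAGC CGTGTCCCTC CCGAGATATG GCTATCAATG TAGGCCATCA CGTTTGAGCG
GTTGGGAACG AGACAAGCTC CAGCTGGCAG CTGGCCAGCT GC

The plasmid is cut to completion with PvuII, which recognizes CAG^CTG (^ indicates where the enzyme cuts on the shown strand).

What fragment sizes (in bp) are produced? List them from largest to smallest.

PvuII sites (CAGCTG) start at positions 4, 62, 141, 148, 156.
PvuII cuts after base 3 of each site, so after positions 6, 64, 143, 150, 158.
Circular molecule, 5 cuts → 5 fragments:
  7–64 → 58 bp
  65–143 → 79 bp
  144–150 → 7 bp
  151–158 → 8 bp
  159–162 then 1–6 → 4 + 6 = 10 bp
Sorted largest to smallest: 79, 58, 10, 8, 7 bp.

79, 58, 10, 8, 7 bp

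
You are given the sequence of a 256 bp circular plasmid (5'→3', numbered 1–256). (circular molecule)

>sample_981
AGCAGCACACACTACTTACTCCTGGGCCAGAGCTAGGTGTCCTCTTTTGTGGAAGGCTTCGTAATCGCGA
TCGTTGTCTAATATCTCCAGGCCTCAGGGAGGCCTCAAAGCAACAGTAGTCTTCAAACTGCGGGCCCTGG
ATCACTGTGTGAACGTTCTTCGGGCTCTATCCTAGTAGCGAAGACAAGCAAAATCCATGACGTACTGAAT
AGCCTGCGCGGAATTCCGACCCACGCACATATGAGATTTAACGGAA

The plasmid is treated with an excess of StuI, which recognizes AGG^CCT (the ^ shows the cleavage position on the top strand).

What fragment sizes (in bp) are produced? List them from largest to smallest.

StuI sites (AGGCCT) start at positions 89, 100.
StuI cuts after base 3 of each site, so after positions 91, 102.
Circular molecule, 2 cuts → 2 fragments:
  92–102 → 11 bp
  103–256 then 1–91 → 154 + 91 = 245 bp
Sorted largest to smallest: 245, 11 bp.

245, 11 bp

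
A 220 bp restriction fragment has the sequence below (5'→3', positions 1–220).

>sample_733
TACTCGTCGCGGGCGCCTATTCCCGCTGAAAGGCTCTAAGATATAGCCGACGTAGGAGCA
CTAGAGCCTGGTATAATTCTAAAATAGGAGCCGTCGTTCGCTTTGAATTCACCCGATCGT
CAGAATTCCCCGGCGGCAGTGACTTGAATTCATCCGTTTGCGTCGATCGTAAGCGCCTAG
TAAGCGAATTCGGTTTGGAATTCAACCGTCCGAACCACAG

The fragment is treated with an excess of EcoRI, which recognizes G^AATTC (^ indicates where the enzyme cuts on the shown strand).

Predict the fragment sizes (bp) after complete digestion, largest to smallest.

EcoRI sites (GAATTC) start at positions 105, 123, 146, 186, 198.
EcoRI cuts after the first base of each site, so after positions 105, 123, 146, 186, 198.
Linear molecule, 5 cuts → 6 fragments:
  1–105 → 105 bp
  106–123 → 18 bp
  124–146 → 23 bp
  147–186 → 40 bp
  187–198 → 12 bp
  199–220 → 22 bp
Sorted largest to smallest: 105, 40, 23, 22, 18, 12 bp.

105, 40, 23, 22, 18, 12 bp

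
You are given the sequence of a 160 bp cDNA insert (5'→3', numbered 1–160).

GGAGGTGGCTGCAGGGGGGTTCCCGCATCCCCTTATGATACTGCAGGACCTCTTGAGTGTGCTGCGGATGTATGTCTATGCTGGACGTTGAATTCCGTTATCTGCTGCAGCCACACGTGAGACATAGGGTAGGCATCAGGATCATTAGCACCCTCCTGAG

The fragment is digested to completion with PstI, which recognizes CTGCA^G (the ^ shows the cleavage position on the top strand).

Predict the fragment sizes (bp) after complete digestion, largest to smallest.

PstI sites (CTGCAG) start at positions 9, 41, 105.
PstI cuts after base 5 of each site (before the last base), so after positions 13, 45, 109.
Linear molecule, 3 cuts → 4 fragments:
  1–13 → 13 bp
  14–45 → 32 bp
  46–109 → 64 bp
  110–160 → 51 bp
Sorted largest to smallest: 64, 51, 32, 13 bp.

64, 51, 32, 13 bp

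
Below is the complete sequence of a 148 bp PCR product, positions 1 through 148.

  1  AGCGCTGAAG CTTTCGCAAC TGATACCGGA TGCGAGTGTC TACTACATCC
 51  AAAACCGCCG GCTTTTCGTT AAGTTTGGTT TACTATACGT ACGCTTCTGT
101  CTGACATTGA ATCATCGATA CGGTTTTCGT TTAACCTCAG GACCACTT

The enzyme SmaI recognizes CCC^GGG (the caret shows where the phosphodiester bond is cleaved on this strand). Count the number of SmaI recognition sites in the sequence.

No occurrence of CCCGGG is present in the sequence.
SmaI does not cut: 0 sites.

0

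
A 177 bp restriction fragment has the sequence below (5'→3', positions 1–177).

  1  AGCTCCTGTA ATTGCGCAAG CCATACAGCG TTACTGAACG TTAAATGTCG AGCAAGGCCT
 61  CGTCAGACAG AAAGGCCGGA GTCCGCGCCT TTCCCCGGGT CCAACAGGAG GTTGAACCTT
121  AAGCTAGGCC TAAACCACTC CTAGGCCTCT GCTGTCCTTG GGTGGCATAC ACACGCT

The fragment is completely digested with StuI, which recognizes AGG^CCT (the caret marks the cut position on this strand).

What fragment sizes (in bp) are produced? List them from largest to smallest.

StuI sites (AGGCCT) start at positions 55, 126, 143.
StuI cuts after base 3 of each site, so after positions 57, 128, 145.
Linear molecule, 3 cuts → 4 fragments:
  1–57 → 57 bp
  58–128 → 71 bp
  129–145 → 17 bp
  146–177 → 32 bp
Sorted largest to smallest: 71, 57, 32, 17 bp.

71, 57, 32, 17 bp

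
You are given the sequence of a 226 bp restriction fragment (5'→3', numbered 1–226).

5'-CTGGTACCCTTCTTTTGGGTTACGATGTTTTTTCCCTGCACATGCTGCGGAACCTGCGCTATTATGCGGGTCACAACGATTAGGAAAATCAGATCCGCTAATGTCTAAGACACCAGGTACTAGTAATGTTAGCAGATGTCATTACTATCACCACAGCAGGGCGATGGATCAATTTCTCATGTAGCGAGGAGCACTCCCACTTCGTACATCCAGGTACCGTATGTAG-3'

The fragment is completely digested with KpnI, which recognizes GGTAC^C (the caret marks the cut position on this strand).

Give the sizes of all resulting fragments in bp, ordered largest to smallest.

210, 9, 7 bp

KpnI sites (GGTACC) start at positions 3, 213.
KpnI cuts after base 5 of each site (before the last base), so after positions 7, 217.
Linear molecule, 2 cuts → 3 fragments:
  1–7 → 7 bp
  8–217 → 210 bp
  218–226 → 9 bp
Sorted largest to smallest: 210, 9, 7 bp.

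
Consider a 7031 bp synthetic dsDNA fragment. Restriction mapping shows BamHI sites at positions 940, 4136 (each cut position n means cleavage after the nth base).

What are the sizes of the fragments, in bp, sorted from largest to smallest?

Linear molecule, 2 cuts → 3 fragments:
  940 − 0 = 940 bp
  4136 − 940 = 3196 bp
  7031 − 4136 = 2895 bp
Sorted largest to smallest: 3196, 2895, 940 bp.

3196, 2895, 940 bp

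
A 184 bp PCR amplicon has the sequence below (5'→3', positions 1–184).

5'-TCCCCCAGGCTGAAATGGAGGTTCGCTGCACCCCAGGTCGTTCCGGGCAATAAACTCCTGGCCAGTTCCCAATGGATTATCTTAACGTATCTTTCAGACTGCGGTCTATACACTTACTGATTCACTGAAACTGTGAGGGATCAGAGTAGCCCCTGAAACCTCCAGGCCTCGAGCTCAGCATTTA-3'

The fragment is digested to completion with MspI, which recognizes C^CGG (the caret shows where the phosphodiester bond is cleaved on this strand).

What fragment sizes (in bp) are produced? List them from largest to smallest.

141, 43 bp

The MspI site (CCGG) starts at position 43.
MspI cuts after the first base of each site, so after position 43.
Linear molecule, 1 cut → 2 fragments:
  1–43 → 43 bp
  44–184 → 141 bp
Sorted largest to smallest: 141, 43 bp.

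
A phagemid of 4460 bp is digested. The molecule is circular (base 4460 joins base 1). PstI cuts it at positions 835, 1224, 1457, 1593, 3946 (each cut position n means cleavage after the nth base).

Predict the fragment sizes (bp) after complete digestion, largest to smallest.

Circular molecule, 5 cuts → 5 fragments:
  1224 − 835 = 389 bp
  1457 − 1224 = 233 bp
  1593 − 1457 = 136 bp
  3946 − 1593 = 2353 bp
  wrap: 4460 − 3946 + 835 = 1349 bp
Sorted largest to smallest: 2353, 1349, 389, 233, 136 bp.

2353, 1349, 389, 233, 136 bp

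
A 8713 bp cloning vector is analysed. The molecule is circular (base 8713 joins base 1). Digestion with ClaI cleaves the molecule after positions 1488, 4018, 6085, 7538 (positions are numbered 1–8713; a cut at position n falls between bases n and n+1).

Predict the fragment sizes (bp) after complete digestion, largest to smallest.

Circular molecule, 4 cuts → 4 fragments:
  4018 − 1488 = 2530 bp
  6085 − 4018 = 2067 bp
  7538 − 6085 = 1453 bp
  wrap: 8713 − 7538 + 1488 = 2663 bp
Sorted largest to smallest: 2663, 2530, 2067, 1453 bp.

2663, 2530, 2067, 1453 bp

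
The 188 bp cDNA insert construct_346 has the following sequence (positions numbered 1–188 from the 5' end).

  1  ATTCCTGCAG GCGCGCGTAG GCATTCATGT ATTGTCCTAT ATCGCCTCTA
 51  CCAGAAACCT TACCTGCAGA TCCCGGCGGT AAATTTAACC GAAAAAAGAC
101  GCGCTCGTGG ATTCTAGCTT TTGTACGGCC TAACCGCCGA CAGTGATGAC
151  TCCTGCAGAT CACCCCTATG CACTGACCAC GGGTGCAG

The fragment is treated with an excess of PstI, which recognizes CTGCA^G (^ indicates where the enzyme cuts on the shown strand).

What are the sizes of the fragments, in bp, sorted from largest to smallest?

PstI sites (CTGCAG) start at positions 5, 64, 153.
PstI cuts after base 5 of each site (before the last base), so after positions 9, 68, 157.
Linear molecule, 3 cuts → 4 fragments:
  1–9 → 9 bp
  10–68 → 59 bp
  69–157 → 89 bp
  158–188 → 31 bp
Sorted largest to smallest: 89, 59, 31, 9 bp.

89, 59, 31, 9 bp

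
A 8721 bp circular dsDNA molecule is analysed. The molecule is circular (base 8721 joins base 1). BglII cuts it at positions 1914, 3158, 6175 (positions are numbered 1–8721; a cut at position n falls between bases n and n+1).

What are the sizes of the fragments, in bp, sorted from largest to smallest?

4460, 3017, 1244 bp

Circular molecule, 3 cuts → 3 fragments:
  3158 − 1914 = 1244 bp
  6175 − 3158 = 3017 bp
  wrap: 8721 − 6175 + 1914 = 4460 bp
Sorted largest to smallest: 4460, 3017, 1244 bp.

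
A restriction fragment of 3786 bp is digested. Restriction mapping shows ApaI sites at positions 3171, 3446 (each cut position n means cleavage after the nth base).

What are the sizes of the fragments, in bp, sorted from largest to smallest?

3171, 340, 275 bp

Linear molecule, 2 cuts → 3 fragments:
  3171 − 0 = 3171 bp
  3446 − 3171 = 275 bp
  3786 − 3446 = 340 bp
Sorted largest to smallest: 3171, 340, 275 bp.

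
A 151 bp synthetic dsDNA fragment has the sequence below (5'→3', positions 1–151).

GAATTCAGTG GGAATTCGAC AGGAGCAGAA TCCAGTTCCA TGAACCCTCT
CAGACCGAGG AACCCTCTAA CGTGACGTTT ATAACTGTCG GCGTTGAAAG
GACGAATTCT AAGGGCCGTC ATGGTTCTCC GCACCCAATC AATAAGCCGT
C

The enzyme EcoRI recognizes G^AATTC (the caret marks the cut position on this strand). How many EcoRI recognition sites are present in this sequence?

3

GAATTC occurs starting at positions 1, 12, 104.
EcoRI cuts at 3 sites.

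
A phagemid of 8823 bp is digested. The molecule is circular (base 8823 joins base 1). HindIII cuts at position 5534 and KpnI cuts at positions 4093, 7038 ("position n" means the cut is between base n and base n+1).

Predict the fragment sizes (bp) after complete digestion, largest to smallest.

Combined cut positions (sorted): 4093, 5534, 7038.
Circular molecule, 3 cuts → 3 fragments:
  5534 − 4093 = 1441 bp
  7038 − 5534 = 1504 bp
  wrap: 8823 − 7038 + 4093 = 5878 bp
Sorted largest to smallest: 5878, 1504, 1441 bp.

5878, 1504, 1441 bp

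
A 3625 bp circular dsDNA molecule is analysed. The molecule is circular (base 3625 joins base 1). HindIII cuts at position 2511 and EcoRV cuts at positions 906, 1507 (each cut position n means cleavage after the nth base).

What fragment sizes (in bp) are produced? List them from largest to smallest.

2020, 1004, 601 bp

Combined cut positions (sorted): 906, 1507, 2511.
Circular molecule, 3 cuts → 3 fragments:
  1507 − 906 = 601 bp
  2511 − 1507 = 1004 bp
  wrap: 3625 − 2511 + 906 = 2020 bp
Sorted largest to smallest: 2020, 1004, 601 bp.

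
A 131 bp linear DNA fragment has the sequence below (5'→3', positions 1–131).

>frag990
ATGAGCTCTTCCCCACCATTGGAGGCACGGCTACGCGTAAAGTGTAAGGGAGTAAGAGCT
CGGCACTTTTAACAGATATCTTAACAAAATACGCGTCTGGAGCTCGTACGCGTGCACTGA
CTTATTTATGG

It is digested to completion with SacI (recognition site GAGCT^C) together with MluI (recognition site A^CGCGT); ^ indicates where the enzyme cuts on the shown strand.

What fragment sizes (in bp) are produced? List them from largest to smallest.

SacI sites (GAGCTC) start at positions 3, 56, 100.
SacI cuts after base 5 of each site (before the last base), so after positions 7, 60, 104.
MluI sites (ACGCGT) start at positions 33, 91, 108.
MluI cuts after the first base of each site, so after positions 33, 91, 108.
Combined cut positions: 7, 33, 60, 91, 104, 108.
Linear molecule, 6 cuts → 7 fragments:
  1–7 → 7 bp
  8–33 → 26 bp
  34–60 → 27 bp
  61–91 → 31 bp
  92–104 → 13 bp
  105–108 → 4 bp
  109–131 → 23 bp
Sorted largest to smallest: 31, 27, 26, 23, 13, 7, 4 bp.

31, 27, 26, 23, 13, 7, 4 bp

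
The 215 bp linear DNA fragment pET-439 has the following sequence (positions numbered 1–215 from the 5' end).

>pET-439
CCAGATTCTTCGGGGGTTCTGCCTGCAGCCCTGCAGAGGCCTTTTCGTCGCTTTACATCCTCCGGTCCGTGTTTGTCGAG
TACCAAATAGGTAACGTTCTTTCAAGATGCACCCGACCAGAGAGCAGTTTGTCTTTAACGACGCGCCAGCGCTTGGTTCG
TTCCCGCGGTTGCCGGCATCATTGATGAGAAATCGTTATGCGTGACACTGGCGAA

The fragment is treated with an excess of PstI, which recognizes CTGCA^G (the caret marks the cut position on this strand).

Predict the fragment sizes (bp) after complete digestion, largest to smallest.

PstI sites (CTGCAG) start at positions 23, 31.
PstI cuts after base 5 of each site (before the last base), so after positions 27, 35.
Linear molecule, 2 cuts → 3 fragments:
  1–27 → 27 bp
  28–35 → 8 bp
  36–215 → 180 bp
Sorted largest to smallest: 180, 27, 8 bp.

180, 27, 8 bp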